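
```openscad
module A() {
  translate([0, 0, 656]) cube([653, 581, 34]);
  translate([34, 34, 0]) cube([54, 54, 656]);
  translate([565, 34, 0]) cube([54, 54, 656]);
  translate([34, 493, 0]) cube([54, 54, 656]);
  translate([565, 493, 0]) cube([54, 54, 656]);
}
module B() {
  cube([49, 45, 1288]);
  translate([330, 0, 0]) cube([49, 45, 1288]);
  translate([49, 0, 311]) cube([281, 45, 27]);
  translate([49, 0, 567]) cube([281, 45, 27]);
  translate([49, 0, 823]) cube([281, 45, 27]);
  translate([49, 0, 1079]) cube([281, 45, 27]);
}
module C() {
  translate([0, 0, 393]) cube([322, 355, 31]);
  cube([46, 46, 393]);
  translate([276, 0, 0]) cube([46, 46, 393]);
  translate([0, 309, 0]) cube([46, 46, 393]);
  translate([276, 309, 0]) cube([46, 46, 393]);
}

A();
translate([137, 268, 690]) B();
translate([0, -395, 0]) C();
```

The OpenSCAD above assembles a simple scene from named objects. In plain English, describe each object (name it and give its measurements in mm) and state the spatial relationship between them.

A is a table with a 653×581 mm rectangular top, 34 mm thick, top surface at z = 690 mm, supported by four 54×54 mm square legs, each inset 34 mm from the nearest pair of top edges, running from the floor.

B is a straight ladder. Two 49×45 mm vertical rails, 1288 mm tall, stand 379 mm apart (outside-to-outside) with their front faces coplanar on the −y side. 4 rungs, each 45 mm deep and 27 mm tall, span between the inner faces of the rails, front faces flush with the rails. The lowest rung's underside is at z = 311 mm and rungs are spaced 256 mm apart (underside to underside).

C is a four-legged stool. The seat is 322×355 mm, 31 mm thick, top at z = 424 mm. It stands on four square legs, each 46×46 mm in cross-section, from z = 0 to the seat underside, each flush with a corner of the seat.

The ladder is on top of the table, centred. The stool is on the floor beside the table on its −y side.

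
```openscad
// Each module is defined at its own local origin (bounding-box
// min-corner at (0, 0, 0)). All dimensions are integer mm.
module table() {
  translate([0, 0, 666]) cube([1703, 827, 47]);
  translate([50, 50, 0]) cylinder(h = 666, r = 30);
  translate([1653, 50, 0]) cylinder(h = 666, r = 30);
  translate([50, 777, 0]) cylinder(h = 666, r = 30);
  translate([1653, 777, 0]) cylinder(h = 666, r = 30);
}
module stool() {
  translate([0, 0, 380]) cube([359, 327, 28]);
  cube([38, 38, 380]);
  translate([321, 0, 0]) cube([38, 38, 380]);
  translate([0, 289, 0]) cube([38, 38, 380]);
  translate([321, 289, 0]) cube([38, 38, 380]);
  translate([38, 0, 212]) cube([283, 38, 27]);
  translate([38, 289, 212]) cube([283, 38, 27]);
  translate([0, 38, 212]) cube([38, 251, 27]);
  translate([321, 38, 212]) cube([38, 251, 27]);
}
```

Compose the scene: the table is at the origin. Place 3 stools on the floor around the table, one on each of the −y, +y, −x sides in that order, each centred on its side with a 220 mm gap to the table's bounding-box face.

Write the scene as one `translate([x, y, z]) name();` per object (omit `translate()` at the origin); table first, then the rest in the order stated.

table();
translate([672, -547, 0]) stool();
translate([672, 1047, 0]) stool();
translate([-579, 250, 0]) stool();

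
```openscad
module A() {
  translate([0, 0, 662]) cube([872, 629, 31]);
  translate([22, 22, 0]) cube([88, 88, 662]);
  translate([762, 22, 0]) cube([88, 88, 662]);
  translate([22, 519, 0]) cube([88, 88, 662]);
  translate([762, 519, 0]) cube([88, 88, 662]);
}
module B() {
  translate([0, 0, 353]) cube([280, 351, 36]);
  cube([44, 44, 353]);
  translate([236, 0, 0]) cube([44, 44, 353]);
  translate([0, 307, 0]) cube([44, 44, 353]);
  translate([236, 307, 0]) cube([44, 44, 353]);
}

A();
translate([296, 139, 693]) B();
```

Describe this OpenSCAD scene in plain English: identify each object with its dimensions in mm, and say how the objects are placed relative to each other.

A is a table with a 872×629 mm rectangular top, 31 mm thick, top surface at z = 693 mm, supported by four 88×88 mm square legs, each inset 22 mm from the nearest pair of top edges, running from the floor.

B is a four-legged stool. The seat is a 280×351×36 mm slab whose top surface is at z = 389 mm; four square legs, each 44×44 mm in cross-section, run from the floor (z = 0) to the underside of the seat, each flush with a corner of the seat.

The stool is on top of the table, centred.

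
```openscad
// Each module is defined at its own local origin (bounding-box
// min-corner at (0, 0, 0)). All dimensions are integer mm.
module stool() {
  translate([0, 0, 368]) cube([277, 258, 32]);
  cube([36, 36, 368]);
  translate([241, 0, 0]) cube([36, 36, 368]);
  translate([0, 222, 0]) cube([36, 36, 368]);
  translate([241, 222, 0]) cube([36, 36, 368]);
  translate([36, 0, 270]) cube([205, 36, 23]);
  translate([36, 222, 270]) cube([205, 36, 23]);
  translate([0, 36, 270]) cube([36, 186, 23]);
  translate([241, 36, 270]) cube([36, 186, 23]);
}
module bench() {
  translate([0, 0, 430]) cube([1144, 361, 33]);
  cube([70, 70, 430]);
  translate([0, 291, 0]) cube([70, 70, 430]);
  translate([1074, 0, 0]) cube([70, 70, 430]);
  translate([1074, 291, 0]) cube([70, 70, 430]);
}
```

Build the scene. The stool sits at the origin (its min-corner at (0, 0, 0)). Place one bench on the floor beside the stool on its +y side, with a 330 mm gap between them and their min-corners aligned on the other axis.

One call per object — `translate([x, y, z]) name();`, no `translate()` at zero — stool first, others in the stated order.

stool();
translate([0, 588, 0]) bench();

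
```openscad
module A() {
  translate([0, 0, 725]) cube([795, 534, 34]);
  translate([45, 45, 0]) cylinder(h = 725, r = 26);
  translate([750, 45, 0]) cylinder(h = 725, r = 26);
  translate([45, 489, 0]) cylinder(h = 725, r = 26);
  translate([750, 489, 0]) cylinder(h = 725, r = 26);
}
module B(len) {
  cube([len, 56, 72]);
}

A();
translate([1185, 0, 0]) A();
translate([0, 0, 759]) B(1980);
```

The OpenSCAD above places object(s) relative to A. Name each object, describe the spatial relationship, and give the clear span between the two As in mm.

Second table starts at x = 1185; first ends at x = 795; clear span = 1185 − 795 = 390 mm.

A is a table. B is a beam. A beam spans the tops of two tables. The clear span between the two tables is 390 mm.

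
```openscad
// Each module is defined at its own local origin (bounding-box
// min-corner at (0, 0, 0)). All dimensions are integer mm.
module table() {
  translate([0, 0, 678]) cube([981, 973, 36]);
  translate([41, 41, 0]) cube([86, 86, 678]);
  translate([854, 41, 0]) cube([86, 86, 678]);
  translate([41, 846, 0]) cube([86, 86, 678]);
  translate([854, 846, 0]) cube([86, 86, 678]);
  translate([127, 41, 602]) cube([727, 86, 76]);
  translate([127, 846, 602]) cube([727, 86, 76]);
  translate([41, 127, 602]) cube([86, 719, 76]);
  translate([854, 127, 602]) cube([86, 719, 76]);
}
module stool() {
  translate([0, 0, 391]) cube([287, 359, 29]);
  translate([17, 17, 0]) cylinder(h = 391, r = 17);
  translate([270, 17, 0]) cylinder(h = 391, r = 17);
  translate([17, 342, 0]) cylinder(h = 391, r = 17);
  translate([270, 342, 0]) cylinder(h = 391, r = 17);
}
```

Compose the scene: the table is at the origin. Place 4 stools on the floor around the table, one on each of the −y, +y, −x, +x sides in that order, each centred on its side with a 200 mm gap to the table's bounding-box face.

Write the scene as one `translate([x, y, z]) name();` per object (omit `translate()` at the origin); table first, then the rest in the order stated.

table();
translate([347, -559, 0]) stool();
translate([347, 1173, 0]) stool();
translate([-487, 307, 0]) stool();
translate([1181, 307, 0]) stool();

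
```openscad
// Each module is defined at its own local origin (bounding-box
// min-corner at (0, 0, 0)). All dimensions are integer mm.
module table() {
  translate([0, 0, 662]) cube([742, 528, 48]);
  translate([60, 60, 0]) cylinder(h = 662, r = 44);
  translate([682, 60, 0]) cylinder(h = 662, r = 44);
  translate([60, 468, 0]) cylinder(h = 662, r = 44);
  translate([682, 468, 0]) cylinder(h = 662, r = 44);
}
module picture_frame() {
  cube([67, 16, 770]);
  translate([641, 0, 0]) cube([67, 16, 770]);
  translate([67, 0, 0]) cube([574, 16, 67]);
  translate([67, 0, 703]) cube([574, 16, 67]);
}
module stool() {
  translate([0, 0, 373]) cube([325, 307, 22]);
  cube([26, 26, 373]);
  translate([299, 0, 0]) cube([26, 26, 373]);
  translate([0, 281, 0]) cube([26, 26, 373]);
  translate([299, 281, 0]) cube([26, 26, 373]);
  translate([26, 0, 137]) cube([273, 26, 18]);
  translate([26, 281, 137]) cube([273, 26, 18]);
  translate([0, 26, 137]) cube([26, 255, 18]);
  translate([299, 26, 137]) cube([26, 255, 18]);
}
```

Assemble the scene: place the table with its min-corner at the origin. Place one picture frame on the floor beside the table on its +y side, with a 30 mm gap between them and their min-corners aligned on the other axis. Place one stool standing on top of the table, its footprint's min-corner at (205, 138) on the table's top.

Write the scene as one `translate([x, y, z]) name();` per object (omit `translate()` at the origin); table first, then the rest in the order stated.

table();
translate([0, 558, 0]) picture_frame();
translate([205, 138, 710]) stool();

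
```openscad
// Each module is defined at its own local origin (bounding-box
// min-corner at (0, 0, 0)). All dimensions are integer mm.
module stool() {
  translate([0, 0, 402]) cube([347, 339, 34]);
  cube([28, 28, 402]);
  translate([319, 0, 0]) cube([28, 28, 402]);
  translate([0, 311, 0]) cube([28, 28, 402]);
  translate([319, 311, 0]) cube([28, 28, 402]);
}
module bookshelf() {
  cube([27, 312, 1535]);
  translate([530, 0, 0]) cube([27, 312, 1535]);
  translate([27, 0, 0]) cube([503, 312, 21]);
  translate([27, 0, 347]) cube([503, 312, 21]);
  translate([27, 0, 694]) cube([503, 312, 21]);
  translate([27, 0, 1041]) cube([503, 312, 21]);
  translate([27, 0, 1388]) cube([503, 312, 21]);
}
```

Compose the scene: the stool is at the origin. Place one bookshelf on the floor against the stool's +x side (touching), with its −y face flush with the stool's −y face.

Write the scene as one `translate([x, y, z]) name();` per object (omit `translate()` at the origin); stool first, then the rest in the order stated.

stool();
translate([347, 0, 0]) bookshelf();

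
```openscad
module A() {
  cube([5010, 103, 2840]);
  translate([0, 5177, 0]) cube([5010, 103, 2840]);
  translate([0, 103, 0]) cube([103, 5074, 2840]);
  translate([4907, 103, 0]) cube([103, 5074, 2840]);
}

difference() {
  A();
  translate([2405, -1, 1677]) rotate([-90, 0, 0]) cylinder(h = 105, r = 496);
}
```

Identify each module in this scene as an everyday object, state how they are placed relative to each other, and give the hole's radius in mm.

The subtracted cylinder has r = 496 mm.

A is a house frame. The house frame has a circular hole through its front wall. The hole's radius is 496 mm.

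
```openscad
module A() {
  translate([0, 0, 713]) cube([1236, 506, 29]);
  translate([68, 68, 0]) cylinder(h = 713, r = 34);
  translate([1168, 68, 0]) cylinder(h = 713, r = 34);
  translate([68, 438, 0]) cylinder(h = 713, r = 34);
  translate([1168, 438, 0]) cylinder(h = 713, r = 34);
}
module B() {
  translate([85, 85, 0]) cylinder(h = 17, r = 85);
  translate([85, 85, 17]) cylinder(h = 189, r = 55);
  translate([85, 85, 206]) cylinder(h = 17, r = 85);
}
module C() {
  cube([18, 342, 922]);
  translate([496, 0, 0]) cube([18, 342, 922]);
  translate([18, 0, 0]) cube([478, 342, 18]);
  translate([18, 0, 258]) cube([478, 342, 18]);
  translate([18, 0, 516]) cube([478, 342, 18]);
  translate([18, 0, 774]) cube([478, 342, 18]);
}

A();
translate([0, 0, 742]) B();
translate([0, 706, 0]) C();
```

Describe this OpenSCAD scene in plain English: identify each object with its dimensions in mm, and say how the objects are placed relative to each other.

A is a table with a 1236×506 mm rectangular top, 29 mm thick, top surface at z = 742 mm, supported by four round legs of 68 mm diameter, each leg's bounding box inset 34 mm from the nearest pair of top edges, running from the floor.

B is a spool: two coaxial disc flanges of radius 85 mm and thickness 17 mm, joined by a core cylinder of radius 55 mm and height 189 mm. The lower flange rests on z = 0 and the three cylinders share a vertical axis.

C is an open bookshelf. Two side panels, each 18 mm thick, 342 mm deep and 922 mm tall, stand 514 mm apart (outside-to-outside). Between them sit 4 shelves, each 18 mm thick and 342 mm deep, spanning the full gap between the sides. The bottom shelf rests on the floor (its underside at z = 0) and the clear gap between one shelf's top and the next shelf's underside is 240 mm.

The spool is on top of the table. The bookshelf is on the floor beside the table on its +y side.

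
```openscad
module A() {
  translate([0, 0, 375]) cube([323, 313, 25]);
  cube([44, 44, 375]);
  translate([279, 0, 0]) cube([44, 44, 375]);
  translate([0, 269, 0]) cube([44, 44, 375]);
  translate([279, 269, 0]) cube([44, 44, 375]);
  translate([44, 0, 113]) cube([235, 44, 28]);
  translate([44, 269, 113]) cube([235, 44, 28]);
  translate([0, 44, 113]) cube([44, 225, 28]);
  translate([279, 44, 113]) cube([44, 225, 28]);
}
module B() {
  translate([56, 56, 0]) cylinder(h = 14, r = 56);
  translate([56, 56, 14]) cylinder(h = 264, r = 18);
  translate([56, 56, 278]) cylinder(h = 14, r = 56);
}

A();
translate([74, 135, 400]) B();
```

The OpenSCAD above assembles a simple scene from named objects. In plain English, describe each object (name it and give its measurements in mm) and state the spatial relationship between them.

A is a simple wooden stool: a rectangular seat 323 mm (x) by 313 mm (y), 25 mm thick, top face at z = 400 mm, on four square legs, each 44×44 mm in cross-section. The legs rest on z = 0, each flush with a corner of the seat. Four stretchers, 44 mm wide and 28 mm tall, connect adjacent legs with their undersides at z = 113 mm, each running between the inner faces of the legs it joins and aligned with the legs' outer faces on the other axis.

B is a spool: two coaxial disc flanges of radius 56 mm and thickness 14 mm, joined by a core cylinder of radius 18 mm and height 264 mm. The lower flange rests on z = 0 and the three cylinders share a vertical axis.

The spool is on top of the stool.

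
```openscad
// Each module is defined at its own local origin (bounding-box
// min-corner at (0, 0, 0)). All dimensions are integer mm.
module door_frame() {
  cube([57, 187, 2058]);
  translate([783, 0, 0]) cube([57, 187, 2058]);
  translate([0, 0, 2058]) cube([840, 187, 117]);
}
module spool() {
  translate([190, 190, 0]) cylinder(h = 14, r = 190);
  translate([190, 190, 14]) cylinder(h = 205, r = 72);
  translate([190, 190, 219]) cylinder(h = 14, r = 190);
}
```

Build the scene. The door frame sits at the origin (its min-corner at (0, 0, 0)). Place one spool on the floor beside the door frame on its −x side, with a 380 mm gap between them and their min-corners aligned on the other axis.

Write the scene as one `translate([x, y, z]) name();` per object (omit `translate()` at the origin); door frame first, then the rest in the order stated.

door_frame();
translate([-760, 0, 0]) spool();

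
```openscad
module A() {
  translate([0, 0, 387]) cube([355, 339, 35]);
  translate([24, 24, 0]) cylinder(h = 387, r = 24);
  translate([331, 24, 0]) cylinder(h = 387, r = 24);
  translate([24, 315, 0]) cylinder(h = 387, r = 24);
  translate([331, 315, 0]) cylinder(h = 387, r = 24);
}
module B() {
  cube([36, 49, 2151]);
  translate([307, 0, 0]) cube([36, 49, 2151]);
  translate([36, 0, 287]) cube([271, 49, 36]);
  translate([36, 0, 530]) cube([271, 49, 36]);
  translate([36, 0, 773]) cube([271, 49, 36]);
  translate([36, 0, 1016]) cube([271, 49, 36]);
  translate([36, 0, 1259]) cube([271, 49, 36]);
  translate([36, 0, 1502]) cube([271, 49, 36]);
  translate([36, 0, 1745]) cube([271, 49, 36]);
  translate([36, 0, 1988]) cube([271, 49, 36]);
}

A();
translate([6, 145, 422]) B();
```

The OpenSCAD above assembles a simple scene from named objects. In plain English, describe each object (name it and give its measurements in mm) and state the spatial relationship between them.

A is a four-legged stool. The seat is 355×339 mm, 35 mm thick, top at z = 422 mm. It stands on four round legs, each 48 mm in diameter, from z = 0 to the seat underside, each leg's axis is inset half a diameter from the nearest pair of seat edges (so the leg's bounding box is flush with the corner).

B is a wooden ladder with two side rails of 36×49 mm section and 2151 mm height, set 343 mm apart overall. Between them run 8 rectangular rungs (49 mm deep, 36 mm thick), front faces flush with the rails' −y face. The bottom of the first rung is 287 mm above the floor and each subsequent rung is 243 mm higher than the one below.

The ladder is on top of the stool, centred.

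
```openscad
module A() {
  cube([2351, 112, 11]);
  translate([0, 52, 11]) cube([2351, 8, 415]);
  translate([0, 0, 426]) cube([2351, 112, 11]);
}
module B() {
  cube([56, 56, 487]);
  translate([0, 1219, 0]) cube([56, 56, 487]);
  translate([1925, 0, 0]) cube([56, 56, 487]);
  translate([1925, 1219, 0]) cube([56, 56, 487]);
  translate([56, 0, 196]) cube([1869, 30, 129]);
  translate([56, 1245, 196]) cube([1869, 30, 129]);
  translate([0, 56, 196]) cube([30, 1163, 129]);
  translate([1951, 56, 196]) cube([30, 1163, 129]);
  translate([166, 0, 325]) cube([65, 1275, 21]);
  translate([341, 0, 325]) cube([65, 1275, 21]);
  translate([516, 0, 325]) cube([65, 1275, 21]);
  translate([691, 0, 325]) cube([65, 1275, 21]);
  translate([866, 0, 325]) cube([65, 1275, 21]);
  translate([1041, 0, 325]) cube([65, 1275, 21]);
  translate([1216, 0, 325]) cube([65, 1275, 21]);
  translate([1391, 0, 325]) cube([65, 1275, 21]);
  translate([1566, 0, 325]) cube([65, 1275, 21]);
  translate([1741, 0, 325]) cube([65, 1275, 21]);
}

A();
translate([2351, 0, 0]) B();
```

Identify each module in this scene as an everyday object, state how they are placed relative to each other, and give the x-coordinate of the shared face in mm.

The I-beam's +x face and the bed frame's −x face are both at x = 2351 mm.

A is an I-beam. B is a bed frame. The bed frame is against the I-beam's +x side, with their −y faces flush. The x-coordinate of the shared face is 2351 mm.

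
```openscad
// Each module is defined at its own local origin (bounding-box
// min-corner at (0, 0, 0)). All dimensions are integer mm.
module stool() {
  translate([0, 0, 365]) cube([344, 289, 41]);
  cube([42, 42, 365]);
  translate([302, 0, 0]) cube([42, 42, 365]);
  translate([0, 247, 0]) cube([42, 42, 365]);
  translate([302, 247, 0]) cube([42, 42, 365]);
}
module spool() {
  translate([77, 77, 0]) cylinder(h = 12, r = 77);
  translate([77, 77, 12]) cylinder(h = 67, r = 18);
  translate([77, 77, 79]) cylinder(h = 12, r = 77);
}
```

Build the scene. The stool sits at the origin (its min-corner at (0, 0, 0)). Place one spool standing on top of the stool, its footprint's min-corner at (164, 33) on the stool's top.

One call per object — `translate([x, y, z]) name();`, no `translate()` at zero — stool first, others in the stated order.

stool();
translate([164, 33, 406]) spool();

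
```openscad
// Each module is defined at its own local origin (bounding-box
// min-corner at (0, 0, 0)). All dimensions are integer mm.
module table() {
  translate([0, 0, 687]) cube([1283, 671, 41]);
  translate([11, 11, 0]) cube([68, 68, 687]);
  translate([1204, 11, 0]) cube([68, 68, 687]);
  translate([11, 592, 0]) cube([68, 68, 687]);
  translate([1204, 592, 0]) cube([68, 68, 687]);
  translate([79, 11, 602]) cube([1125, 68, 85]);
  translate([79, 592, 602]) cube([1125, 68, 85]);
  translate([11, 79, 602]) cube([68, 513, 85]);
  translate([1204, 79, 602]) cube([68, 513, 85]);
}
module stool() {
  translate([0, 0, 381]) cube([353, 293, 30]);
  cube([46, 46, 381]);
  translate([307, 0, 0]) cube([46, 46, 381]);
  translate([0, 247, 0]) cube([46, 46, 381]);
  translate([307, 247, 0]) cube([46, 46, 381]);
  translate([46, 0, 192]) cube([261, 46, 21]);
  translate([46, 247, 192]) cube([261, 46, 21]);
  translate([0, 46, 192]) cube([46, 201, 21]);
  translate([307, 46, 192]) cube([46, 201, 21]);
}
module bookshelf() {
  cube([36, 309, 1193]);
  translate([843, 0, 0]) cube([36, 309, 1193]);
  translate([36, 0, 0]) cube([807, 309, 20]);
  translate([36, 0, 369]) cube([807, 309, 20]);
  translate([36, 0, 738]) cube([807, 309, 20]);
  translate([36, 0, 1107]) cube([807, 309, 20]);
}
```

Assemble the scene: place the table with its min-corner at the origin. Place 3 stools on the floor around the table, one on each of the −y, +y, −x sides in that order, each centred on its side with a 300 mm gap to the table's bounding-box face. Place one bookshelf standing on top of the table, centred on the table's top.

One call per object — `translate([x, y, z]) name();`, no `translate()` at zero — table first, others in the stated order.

table();
translate([465, -593, 0]) stool();
translate([465, 971, 0]) stool();
translate([-653, 189, 0]) stool();
translate([202, 181, 728]) bookshelf();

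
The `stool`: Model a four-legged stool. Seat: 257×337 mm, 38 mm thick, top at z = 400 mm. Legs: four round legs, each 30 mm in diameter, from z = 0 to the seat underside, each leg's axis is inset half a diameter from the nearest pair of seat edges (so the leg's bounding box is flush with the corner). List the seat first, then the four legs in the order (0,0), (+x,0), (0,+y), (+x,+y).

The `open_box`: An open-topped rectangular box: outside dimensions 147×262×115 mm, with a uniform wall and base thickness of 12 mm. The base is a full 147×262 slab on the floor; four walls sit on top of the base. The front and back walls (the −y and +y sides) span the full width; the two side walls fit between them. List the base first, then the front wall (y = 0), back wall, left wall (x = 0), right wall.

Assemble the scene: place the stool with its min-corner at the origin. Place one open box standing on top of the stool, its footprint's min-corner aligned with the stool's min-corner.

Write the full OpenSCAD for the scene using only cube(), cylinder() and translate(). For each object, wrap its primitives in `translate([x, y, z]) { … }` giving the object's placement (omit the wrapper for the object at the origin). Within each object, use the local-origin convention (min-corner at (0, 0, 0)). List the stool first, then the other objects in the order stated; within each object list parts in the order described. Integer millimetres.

translate([0, 0, 362]) cube([257, 337, 38]);
translate([15, 15, 0]) cylinder(h = 362, r = 15);
translate([242, 15, 0]) cylinder(h = 362, r = 15);
translate([15, 322, 0]) cylinder(h = 362, r = 15);
translate([242, 322, 0]) cylinder(h = 362, r = 15);
translate([0, 0, 400]) {
  cube([147, 262, 12]);
  translate([0, 0, 12]) cube([147, 12, 103]);
  translate([0, 250, 12]) cube([147, 12, 103]);
  translate([0, 12, 12]) cube([12, 238, 103]);
  translate([135, 12, 12]) cube([12, 238, 103]);
}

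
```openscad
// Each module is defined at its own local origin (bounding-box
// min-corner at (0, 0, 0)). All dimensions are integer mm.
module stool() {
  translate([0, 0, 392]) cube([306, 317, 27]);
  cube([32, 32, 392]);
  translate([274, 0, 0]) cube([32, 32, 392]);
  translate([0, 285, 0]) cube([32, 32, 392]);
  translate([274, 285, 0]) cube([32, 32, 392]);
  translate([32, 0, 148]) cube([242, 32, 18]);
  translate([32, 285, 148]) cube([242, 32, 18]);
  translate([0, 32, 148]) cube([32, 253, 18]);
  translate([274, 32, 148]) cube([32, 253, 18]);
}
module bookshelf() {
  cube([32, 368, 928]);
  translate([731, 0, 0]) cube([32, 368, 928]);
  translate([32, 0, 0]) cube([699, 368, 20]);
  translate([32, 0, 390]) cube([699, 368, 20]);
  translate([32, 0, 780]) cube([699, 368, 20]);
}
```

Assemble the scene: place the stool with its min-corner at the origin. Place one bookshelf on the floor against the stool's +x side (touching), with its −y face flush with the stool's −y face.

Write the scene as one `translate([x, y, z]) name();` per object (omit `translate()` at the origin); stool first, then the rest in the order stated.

stool();
translate([306, 0, 0]) bookshelf();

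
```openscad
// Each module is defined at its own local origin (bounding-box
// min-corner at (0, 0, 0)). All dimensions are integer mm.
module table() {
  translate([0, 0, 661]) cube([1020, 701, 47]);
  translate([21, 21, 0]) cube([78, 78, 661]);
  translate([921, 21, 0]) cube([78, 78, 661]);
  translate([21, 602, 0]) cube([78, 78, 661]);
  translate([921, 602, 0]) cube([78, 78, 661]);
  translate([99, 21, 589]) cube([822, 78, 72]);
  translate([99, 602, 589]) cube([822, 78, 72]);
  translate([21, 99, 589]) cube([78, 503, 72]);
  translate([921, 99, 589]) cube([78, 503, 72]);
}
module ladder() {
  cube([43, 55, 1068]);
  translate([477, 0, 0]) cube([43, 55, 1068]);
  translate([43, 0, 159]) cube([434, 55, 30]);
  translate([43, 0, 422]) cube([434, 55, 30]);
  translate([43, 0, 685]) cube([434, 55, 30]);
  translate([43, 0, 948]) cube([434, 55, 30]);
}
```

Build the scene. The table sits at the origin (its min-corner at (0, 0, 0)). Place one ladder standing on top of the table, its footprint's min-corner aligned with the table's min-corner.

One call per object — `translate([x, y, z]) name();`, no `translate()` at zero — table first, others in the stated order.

table();
translate([0, 0, 708]) ladder();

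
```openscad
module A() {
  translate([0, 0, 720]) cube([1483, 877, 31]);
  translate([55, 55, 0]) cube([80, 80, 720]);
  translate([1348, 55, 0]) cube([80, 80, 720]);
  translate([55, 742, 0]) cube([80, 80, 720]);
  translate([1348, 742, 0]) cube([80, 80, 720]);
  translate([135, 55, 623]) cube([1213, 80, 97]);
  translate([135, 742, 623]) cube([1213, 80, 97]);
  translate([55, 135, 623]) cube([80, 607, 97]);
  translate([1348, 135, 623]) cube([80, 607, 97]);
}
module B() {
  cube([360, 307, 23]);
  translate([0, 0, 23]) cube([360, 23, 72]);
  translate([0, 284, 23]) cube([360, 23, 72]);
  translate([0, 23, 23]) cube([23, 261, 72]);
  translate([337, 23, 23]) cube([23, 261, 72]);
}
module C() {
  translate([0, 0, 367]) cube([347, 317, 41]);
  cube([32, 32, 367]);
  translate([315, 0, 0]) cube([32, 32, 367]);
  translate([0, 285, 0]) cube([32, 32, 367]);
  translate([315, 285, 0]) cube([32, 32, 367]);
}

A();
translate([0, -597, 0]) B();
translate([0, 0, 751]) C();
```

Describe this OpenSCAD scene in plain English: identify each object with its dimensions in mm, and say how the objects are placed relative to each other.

A is a rectangular dining table. The top is 1483×877×31 mm with its upper surface at z = 751 mm. It stands on four 80×80 mm square legs, each inset 55 mm from the nearest pair of top edges, running from the floor to the underside of the top. Four apron rails, 80 mm thick and 97 mm tall, run between adjacent legs with their top edges flush with the underside of the top and their outer faces flush with the legs' outer faces.

B is an open storage box with external size 360×307×95 mm and wall thickness 23 mm (the base is also 23 mm thick). The base covers the whole footprint; the four walls stand on the base, with the y-facing walls full-width and the x-facing walls fitting between their inner faces.

C is a simple wooden stool: a rectangular seat 347 mm (x) by 317 mm (y), 41 mm thick, top face at z = 408 mm, on four square legs, each 32×32 mm in cross-section. The legs rest on z = 0, each flush with a corner of the seat.

The open box is on the floor beside the table on its −y side. The stool is on top of the table.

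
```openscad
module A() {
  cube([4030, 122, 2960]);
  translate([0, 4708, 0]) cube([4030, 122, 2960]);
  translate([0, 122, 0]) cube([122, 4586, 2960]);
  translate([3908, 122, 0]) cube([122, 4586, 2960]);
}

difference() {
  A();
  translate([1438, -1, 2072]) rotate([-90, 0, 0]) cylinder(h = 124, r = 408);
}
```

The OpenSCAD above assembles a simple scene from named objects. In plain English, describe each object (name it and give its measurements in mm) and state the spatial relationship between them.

A is the wall frame of a small rectangular building: four walls, each 2960 mm tall and 122 mm thick, enclosing a footprint 4030 mm (x) by 4830 mm (y) outside-to-outside, with no floor or roof. The front and back walls (the −y and +y sides) span the full width; the two side walls fit between them.

The house frame has a circular hole of radius 408 mm through its front wall, centred at (x = 1438, z = 2072).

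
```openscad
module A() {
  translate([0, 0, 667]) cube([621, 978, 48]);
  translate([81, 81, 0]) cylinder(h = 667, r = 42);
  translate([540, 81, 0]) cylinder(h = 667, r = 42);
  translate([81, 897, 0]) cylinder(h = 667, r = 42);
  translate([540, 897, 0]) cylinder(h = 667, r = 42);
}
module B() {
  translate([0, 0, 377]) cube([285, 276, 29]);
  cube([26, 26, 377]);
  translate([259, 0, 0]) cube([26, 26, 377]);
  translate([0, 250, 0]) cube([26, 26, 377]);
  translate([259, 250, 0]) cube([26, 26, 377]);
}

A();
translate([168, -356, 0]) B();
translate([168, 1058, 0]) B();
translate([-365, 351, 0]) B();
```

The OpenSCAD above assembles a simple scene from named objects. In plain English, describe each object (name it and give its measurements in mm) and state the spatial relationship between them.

A is a table with a 621×978 mm rectangular top, 48 mm thick, top surface at z = 715 mm, supported by four round legs of 84 mm diameter, each leg's bounding box inset 39 mm from the nearest pair of top edges, running from the floor.

B is a four-legged stool. The seat is 285×276 mm, 29 mm thick, top at z = 406 mm. It stands on four square legs, each 26×26 mm in cross-section, from z = 0 to the seat underside, each flush with a corner of the seat.

Three stools sit around the table at the −y, +y, −x sides.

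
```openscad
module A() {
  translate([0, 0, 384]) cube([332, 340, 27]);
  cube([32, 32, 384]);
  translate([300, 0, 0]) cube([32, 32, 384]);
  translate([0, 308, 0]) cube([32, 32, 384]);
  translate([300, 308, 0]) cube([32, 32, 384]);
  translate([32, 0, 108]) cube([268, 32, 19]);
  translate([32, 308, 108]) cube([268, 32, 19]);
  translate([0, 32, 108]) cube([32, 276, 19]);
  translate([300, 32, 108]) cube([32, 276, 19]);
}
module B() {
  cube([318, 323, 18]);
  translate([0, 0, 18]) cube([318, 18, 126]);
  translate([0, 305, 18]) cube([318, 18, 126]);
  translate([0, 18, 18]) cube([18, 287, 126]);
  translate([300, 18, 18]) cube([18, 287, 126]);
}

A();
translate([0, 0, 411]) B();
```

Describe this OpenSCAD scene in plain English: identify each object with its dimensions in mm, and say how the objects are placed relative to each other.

A is a four-legged stool. The seat is a 332×340×27 mm slab whose top surface is at z = 411 mm; four square legs, each 32×32 mm in cross-section, run from the floor (z = 0) to the underside of the seat, each flush with a corner of the seat. Four stretchers, 32 mm wide and 19 mm tall, connect adjacent legs with their undersides at z = 108 mm, each running between the inner faces of the legs it joins and aligned with the legs' outer faces on the other axis.

B is an open-topped rectangular box: outside dimensions 318×323×144 mm, with a uniform wall and base thickness of 18 mm. The base is a full 318×323 slab on the floor; four walls sit on top of the base. The front and back walls (the −y and +y sides) span the full width; the two side walls fit between them.

The open box is on top of the stool.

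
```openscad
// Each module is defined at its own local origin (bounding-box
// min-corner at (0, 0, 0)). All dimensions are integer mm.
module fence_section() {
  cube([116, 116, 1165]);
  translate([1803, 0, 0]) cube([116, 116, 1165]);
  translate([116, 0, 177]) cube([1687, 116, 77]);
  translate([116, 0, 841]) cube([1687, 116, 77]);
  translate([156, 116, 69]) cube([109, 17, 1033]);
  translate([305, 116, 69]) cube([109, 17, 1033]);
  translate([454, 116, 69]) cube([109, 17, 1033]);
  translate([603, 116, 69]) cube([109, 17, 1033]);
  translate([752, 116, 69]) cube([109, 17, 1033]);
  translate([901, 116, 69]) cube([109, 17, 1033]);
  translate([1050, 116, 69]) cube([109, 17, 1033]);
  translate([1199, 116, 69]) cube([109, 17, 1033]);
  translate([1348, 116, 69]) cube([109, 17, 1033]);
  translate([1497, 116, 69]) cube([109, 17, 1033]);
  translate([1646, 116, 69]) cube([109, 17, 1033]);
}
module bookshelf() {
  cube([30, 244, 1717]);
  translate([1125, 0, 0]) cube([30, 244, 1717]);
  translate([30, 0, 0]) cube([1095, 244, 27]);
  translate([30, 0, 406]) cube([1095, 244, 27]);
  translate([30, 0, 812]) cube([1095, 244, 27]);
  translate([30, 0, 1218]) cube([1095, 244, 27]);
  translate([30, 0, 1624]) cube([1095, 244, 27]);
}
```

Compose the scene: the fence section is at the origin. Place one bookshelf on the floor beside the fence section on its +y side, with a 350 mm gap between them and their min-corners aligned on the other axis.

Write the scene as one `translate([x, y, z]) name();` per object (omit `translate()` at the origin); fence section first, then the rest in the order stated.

fence_section();
translate([0, 483, 0]) bookshelf();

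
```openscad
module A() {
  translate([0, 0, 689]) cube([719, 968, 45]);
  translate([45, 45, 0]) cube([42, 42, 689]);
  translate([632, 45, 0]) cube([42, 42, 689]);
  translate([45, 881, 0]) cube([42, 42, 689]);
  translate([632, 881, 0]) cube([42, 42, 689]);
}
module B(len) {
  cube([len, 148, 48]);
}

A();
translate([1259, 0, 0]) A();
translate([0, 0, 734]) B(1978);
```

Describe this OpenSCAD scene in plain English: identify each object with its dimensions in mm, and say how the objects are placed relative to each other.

A is a rectangular dining table. The top is 719×968×45 mm with its upper surface at z = 734 mm. It stands on four 42×42 mm square legs, each inset 45 mm from the nearest pair of top edges, running from the floor to the underside of the top.

B is a rectangular beam 1978 mm long (x), 148 mm deep (y), 48 mm thick (z).

The beam spans the tops of two tables placed 540 mm apart, resting at z = 734 mm.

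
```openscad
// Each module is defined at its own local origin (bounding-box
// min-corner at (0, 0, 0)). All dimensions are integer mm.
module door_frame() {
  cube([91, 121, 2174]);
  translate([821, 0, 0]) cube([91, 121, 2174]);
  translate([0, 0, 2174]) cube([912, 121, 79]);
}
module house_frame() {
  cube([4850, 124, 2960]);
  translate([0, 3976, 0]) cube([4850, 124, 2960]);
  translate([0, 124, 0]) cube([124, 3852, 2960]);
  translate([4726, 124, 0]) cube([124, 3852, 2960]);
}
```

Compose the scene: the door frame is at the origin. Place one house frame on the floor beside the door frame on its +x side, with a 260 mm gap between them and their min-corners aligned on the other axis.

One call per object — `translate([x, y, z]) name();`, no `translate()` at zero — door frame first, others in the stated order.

door_frame();
translate([1172, 0, 0]) house_frame();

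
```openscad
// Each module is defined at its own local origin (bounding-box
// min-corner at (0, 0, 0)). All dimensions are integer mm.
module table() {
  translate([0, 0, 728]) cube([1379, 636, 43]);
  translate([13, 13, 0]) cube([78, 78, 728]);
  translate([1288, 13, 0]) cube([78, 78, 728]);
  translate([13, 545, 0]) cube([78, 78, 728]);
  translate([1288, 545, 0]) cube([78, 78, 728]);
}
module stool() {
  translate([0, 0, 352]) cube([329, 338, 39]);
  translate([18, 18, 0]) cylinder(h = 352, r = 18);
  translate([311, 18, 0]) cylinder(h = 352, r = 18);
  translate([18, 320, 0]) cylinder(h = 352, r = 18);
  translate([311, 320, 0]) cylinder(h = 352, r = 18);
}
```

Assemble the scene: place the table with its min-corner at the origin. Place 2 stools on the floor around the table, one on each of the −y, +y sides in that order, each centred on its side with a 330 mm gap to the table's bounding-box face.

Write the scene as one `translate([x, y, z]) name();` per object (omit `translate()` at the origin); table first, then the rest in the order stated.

table();
translate([525, -668, 0]) stool();
translate([525, 966, 0]) stool();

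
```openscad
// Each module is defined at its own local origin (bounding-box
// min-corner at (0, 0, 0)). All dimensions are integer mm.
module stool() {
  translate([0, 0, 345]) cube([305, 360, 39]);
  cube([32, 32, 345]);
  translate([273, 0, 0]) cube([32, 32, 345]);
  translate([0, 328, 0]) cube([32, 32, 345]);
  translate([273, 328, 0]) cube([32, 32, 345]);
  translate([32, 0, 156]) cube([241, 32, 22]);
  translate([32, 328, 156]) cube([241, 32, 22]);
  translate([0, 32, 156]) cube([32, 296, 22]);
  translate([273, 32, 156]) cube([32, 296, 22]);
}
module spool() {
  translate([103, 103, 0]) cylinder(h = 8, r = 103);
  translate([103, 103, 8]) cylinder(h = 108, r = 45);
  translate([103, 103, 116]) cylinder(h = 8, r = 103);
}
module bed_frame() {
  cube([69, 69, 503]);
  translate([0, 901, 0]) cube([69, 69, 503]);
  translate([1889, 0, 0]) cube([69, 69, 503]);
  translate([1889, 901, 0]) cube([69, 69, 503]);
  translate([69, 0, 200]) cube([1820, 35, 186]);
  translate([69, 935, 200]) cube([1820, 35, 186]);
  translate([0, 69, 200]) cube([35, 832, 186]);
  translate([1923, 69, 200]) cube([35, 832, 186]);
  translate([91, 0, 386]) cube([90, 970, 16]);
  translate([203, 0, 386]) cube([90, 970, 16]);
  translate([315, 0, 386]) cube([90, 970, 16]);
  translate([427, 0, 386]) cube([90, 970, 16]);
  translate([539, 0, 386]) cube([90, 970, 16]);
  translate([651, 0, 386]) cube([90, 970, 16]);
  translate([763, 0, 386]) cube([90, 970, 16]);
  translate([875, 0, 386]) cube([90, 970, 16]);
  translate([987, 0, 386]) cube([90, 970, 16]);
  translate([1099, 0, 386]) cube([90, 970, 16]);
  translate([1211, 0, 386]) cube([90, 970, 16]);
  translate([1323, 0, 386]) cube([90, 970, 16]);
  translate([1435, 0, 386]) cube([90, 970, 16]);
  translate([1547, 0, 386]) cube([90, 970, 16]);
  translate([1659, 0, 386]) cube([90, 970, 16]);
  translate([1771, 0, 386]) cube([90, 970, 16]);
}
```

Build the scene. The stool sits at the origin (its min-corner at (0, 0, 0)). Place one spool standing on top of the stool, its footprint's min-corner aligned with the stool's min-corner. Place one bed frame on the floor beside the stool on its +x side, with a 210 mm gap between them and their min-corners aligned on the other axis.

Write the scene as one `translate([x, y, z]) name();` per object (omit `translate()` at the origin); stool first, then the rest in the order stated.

stool();
translate([0, 0, 384]) spool();
translate([515, 0, 0]) bed_frame();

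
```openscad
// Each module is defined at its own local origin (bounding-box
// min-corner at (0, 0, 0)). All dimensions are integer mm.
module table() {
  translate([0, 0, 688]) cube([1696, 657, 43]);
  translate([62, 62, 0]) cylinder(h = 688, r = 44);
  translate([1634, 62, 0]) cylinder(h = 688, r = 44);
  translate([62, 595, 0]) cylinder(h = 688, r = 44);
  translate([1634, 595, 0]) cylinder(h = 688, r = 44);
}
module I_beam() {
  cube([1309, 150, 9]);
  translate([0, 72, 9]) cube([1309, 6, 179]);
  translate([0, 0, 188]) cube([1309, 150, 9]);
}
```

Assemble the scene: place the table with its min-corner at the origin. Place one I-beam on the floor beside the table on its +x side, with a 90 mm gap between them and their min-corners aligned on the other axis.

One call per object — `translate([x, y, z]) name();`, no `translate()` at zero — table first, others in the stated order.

table();
translate([1786, 0, 0]) I_beam();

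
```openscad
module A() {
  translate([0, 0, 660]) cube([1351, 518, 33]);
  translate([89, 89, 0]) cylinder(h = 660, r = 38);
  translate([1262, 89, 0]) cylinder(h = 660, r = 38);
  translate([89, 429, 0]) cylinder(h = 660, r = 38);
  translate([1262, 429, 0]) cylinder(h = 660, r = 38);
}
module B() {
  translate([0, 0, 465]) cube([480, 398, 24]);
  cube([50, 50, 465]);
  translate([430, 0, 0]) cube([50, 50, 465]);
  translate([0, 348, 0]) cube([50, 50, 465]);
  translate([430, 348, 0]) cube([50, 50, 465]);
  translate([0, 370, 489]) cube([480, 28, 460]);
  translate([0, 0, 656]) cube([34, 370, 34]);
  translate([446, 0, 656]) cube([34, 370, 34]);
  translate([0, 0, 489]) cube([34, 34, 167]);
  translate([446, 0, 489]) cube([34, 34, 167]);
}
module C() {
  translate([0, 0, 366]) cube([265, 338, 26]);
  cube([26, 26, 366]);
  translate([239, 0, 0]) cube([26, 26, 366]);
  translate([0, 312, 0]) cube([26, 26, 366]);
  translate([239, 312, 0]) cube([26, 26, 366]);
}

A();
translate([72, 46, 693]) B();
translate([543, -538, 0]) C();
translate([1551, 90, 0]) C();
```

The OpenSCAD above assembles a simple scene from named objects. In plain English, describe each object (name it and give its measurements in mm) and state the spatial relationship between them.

A is a table: top 1351 mm (x) × 518 mm (y), 33 mm thick, upper face at z = 693 mm, on four round legs of 76 mm diameter, each leg's bounding box inset 51 mm from the nearest pair of top edges, running from z = 0 to the bottom of the top.

B is a chair. The seat is a 480×398×24 mm slab with its top at z = 489 mm, on four 50×50 mm corner legs (flush with the seat edges, standing on z = 0). A flat backrest 28 mm thick, 460 mm tall, spans the full seat width and rises from the seat top along its +y edge, rear face flush with the rear of the seat. Two armrests of 34×34 mm section run along each side from the seat's front edge to the front of the backrest, top faces 201 mm above the seat top and outer faces flush with the seat's x-edges; a 34×34 mm post under the front of each armrest stands on the seat at the front corner.

C is a simple wooden stool: a rectangular seat 265 mm (x) by 338 mm (y), 26 mm thick, top face at z = 392 mm, on four square legs, each 26×26 mm in cross-section. The legs rest on z = 0, each flush with a corner of the seat.

The chair is on top of the table. Two stools sit around the table at the −y, +x sides.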